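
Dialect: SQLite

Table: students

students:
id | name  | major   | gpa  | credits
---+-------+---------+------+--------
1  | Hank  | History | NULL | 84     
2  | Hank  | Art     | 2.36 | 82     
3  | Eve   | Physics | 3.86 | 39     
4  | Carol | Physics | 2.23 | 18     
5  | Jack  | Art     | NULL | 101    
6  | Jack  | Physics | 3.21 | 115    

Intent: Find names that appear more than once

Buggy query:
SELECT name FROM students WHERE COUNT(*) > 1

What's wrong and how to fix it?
Bug: WHERE can't reference COUNT(*); aggregates are computed after WHERE

Fix: GROUP BY name, then filter groups with HAVING COUNT(*) > 1

Corrected query:
SELECT name FROM students GROUP BY name HAVING COUNT(*) > 1

Result:
name
----
Hank
Jack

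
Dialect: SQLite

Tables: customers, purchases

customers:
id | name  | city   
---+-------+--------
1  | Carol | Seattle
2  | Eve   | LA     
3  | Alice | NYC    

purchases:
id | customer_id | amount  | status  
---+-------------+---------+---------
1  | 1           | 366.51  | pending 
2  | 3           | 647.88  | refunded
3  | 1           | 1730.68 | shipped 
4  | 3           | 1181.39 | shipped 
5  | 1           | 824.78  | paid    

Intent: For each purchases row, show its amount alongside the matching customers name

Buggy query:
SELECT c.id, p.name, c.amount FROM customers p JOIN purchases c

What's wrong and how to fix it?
Bug: Missing join condition: each purchases row is matched to all customers rows instead of just its own

Fix: Specify the join condition linking the foreign key to the parent id

Corrected query:
SELECT c.id, p.name, c.amount FROM customers p JOIN purchases c ON c.customer_id = p.id

Result:
id | name  | amount 
---+-------+--------
1  | Carol | 366.51 
2  | Alice | 647.88 
3  | Carol | 1730.68
4  | Alice | 1181.39
5  | Carol | 824.78 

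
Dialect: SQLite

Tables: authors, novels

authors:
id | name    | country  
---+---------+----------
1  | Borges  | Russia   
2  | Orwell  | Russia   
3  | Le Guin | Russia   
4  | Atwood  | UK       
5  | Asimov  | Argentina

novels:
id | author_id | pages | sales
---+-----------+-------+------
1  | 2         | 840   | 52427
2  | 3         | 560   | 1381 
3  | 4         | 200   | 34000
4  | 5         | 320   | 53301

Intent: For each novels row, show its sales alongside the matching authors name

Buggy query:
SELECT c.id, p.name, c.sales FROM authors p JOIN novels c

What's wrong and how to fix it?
Bug: Missing join condition: each novels row is matched to all authors rows instead of just its own

Fix: Add ON c.author_id = p.id to the JOIN

Corrected query:
SELECT c.id, p.name, c.sales FROM authors p JOIN novels c ON c.author_id = p.id

Result:
id | name    | sales
---+---------+------
1  | Orwell  | 52427
2  | Le Guin | 1381 
3  | Atwood  | 34000
4  | Asimov  | 53301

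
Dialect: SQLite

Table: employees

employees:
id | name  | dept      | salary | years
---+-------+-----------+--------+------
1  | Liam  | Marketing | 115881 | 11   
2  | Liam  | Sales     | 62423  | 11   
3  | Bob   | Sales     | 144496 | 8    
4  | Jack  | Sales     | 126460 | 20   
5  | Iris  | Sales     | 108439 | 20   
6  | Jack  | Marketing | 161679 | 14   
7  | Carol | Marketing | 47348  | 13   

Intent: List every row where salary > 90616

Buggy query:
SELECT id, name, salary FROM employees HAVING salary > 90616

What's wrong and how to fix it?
Bug: HAVING filters the output of aggregation, but this query has no GROUP BY and no aggregate functions, so SQLite rejects it (HAVING clause on a non-aggregate query); the condition here is per row

Fix: Replace HAVING with WHERE since the condition applies to individual rows

Corrected query:
SELECT id, name, salary FROM employees WHERE salary > 90616

Result:
id | name | salary
---+------+-------
1  | Liam | 115881
3  | Bob  | 144496
4  | Jack | 126460
5  | Iris | 108439
6  | Jack | 161679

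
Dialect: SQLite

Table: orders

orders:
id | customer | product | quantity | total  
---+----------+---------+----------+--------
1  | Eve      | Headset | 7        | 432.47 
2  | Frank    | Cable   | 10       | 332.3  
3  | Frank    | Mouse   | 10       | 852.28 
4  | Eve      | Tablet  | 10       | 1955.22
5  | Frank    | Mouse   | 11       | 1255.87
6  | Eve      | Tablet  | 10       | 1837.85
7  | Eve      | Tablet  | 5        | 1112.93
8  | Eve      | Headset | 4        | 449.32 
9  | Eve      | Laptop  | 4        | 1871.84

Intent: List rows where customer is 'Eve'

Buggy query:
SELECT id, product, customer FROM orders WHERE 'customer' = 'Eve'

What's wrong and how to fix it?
Bug: Single quotes denote string literals in SQL; the column name is being compared as a constant string

Fix: Reference the column as customer without single quotes

Corrected query:
SELECT id, product, customer FROM orders WHERE customer = 'Eve'

Result:
id | product | customer
---+---------+---------
1  | Headset | Eve     
4  | Tablet  | Eve     
6  | Tablet  | Eve     
7  | Tablet  | Eve     
8  | Headset | Eve     
9  | Laptop  | Eve     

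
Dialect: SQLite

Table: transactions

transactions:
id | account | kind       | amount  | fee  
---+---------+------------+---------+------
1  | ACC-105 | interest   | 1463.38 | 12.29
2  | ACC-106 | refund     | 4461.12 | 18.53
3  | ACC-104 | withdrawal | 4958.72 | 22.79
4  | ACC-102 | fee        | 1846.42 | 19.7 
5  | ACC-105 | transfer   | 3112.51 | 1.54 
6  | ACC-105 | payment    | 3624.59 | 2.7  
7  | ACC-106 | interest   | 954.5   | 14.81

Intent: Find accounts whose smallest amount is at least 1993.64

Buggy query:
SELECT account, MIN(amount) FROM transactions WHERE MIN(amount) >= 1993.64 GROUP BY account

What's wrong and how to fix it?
Bug: Aggregates like MIN are computed per group after WHERE runs

Fix: Replace WHERE with HAVING after the GROUP BY

Corrected query:
SELECT account, MIN(amount) FROM transactions GROUP BY account HAVING MIN(amount) >= 1993.64

Result:
account | MIN(amount)
--------+------------
ACC-104 | 4958.72    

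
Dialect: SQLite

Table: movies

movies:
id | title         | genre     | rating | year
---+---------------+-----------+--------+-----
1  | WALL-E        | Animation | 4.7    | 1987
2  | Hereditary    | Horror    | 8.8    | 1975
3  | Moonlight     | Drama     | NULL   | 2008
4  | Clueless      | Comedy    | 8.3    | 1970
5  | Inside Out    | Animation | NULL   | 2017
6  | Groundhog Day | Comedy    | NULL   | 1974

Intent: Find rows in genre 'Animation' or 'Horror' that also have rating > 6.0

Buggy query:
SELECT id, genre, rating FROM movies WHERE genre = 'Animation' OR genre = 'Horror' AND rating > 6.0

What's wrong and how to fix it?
Bug: AND binds tighter than OR, so this parses as genre = 'Animation' OR (genre = 'Horror' AND rating > 6.0)

Fix: Add parentheses around the OR so the AND applies to both alternatives

Corrected query:
SELECT id, genre, rating FROM movies WHERE (genre = 'Animation' OR genre = 'Horror') AND rating > 6.0

Result:
id | genre  | rating
---+--------+-------
2  | Horror | 8.8   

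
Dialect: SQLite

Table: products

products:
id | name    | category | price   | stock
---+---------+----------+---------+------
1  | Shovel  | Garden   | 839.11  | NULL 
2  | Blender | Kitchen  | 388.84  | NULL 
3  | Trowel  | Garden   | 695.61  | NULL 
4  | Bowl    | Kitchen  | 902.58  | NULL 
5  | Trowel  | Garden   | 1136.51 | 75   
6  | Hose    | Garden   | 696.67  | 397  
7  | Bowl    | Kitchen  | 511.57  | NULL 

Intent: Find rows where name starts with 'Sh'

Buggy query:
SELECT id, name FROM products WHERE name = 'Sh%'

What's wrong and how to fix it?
Bug: Wildcards only work with LIKE; '=' treats '%' as a literal character

Fix: Use LIKE for wildcard pattern matching

Corrected query:
SELECT id, name FROM products WHERE name LIKE 'Sh%'

Result:
id | name  
---+-------
1  | Shovel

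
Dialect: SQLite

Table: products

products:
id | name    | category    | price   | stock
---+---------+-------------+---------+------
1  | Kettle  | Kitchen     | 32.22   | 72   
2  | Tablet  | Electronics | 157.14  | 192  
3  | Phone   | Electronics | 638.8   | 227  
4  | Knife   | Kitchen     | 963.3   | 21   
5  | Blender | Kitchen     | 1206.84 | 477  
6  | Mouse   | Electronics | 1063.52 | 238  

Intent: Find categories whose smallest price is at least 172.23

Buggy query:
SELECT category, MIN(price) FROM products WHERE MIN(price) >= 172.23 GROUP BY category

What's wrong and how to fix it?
Bug: MIN() in WHERE is a misuse of aggregate

Fix: Replace WHERE with HAVING after the GROUP BY

Corrected query:
SELECT category, MIN(price) FROM products GROUP BY category HAVING MIN(price) >= 172.23

Result:
(no rows)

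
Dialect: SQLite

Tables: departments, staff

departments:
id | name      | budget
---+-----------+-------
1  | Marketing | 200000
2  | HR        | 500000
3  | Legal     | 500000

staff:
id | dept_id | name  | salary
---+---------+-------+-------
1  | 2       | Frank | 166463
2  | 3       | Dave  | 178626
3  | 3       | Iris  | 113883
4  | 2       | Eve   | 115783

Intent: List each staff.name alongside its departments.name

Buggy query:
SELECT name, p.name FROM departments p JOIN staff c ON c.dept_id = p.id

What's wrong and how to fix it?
Bug: 'name' exists in both joined tables, so the database can't tell which one is meant

Fix: Qualify the column with its table alias (c.name)

Corrected query:
SELECT c.name, p.name FROM departments p JOIN staff c ON c.dept_id = p.id

Result:
name  | name 
------+------
Frank | HR   
Dave  | Legal
Iris  | Legal
Eve   | HR   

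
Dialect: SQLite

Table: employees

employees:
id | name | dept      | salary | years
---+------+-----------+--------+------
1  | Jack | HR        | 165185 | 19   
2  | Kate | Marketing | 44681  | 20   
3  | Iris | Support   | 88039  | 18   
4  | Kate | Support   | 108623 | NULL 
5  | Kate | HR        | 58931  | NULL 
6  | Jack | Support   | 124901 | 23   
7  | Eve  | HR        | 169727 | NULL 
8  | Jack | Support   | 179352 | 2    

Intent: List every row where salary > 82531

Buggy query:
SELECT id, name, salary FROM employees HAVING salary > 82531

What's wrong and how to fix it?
Bug: HAVING filters the output of aggregation, but this query has no GROUP BY and no aggregate functions, so SQLite rejects it (HAVING clause on a non-aggregate query); the condition here is per row

Fix: Use WHERE for row-level filtering

Corrected query:
SELECT id, name, salary FROM employees WHERE salary > 82531

Result:
id | name | salary
---+------+-------
1  | Jack | 165185
3  | Iris | 88039 
4  | Kate | 108623
6  | Jack | 124901
7  | Eve  | 169727
8  | Jack | 179352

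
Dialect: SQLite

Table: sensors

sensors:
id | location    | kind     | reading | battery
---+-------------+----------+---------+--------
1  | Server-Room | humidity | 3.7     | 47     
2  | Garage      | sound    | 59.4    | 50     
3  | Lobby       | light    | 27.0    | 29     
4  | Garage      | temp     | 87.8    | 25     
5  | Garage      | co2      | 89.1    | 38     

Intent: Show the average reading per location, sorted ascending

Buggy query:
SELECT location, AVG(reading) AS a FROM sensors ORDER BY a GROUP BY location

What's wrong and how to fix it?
Bug: ORDER BY appears before GROUP BY; SQL clause order requires GROUP BY first

Fix: Move ORDER BY to the end, after GROUP BY

Corrected query:
SELECT location, AVG(reading) AS a FROM sensors GROUP BY location ORDER BY a

Result:
location    | a        
------------+----------
Server-Room | 3.7      
Lobby       | 27       
Garage      | 78.766667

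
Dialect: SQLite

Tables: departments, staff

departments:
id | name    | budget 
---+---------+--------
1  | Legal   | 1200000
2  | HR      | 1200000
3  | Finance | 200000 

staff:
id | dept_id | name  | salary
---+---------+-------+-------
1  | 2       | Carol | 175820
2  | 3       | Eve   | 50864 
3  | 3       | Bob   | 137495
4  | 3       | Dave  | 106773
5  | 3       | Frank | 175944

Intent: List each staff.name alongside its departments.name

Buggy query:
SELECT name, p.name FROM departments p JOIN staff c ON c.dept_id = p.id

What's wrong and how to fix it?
Bug: 'name' exists in both joined tables, so the database can't tell which one is meant

Fix: Prefix ambiguous columns with the table alias

Corrected query:
SELECT c.name, p.name FROM departments p JOIN staff c ON c.dept_id = p.id

Result:
name  | name   
------+--------
Carol | HR     
Eve   | Finance
Bob   | Finance
Dave  | Finance
Frank | Finance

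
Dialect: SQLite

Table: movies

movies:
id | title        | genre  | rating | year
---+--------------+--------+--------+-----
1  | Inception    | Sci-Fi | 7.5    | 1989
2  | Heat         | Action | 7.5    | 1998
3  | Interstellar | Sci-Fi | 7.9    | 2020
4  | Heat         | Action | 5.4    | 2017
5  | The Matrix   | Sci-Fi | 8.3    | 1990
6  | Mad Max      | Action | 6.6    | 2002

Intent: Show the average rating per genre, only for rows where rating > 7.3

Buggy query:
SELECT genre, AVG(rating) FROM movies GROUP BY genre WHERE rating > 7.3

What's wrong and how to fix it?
Bug: WHERE cannot follow GROUP BY

Fix: Move the WHERE clause before GROUP BY

Corrected query:
SELECT genre, AVG(rating) FROM movies WHERE rating > 7.3 GROUP BY genre

Result:
genre  | AVG(rating)
-------+------------
Action | 7.5        
Sci-Fi | 7.9        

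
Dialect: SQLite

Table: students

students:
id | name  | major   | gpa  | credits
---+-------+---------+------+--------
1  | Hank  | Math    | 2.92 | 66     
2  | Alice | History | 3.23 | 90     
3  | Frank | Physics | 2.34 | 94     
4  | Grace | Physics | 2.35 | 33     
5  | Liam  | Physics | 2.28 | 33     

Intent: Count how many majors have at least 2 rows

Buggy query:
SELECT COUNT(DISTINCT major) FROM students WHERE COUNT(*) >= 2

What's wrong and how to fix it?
Bug: COUNT(*) cannot appear in WHERE; the per-group count doesn't exist yet

Fix: Group first with HAVING COUNT(*) >= 2, then COUNT the resulting groups

Corrected query:
SELECT COUNT(*) FROM (SELECT major FROM students GROUP BY major HAVING COUNT(*) >= 2)

Result:
COUNT(*)
--------
1       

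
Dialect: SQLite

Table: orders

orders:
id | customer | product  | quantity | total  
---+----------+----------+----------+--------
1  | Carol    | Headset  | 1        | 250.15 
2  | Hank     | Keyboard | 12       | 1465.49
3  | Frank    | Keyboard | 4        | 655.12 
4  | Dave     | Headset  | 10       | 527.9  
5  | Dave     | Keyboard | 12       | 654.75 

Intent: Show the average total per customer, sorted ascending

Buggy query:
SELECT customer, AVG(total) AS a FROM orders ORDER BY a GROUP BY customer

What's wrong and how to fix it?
Bug: ORDER BY appears before GROUP BY; SQL clause order requires GROUP BY first

Fix: Move ORDER BY to the end, after GROUP BY

Corrected query:
SELECT customer, AVG(total) AS a FROM orders GROUP BY customer ORDER BY a

Result:
customer | a      
---------+--------
Carol    | 250.15 
Dave     | 591.325
Frank    | 655.12 
Hank     | 1465.49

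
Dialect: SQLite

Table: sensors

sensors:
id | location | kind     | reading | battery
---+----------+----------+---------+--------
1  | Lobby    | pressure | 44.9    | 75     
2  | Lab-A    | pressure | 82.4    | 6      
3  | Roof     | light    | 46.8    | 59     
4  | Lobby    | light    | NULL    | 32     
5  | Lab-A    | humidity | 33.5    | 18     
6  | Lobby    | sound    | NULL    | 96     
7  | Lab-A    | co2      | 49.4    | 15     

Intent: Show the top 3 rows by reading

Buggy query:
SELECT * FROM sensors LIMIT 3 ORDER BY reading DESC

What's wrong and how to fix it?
Bug: ORDER BY cannot follow LIMIT; LIMIT is the final clause

Fix: Swap the clauses: ORDER BY first, then LIMIT

Corrected query:
SELECT * FROM sensors ORDER BY reading DESC LIMIT 3

Result:
id | location | kind     | reading | battery
---+----------+----------+---------+--------
2  | Lab-A    | pressure | 82.4    | 6      
7  | Lab-A    | co2      | 49.4    | 15     
3  | Roof     | light    | 46.8    | 59     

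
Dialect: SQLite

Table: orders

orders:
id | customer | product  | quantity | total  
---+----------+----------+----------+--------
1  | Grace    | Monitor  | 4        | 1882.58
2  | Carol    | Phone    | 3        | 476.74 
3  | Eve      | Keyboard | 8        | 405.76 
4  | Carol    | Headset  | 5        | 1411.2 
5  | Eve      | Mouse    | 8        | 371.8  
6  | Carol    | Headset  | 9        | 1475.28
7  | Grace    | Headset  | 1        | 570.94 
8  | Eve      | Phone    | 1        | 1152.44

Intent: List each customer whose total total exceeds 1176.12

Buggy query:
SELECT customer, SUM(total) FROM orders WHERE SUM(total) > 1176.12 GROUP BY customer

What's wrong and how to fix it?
Bug: WHERE runs before GROUP BY, so aggregates aren't available there

Fix: Move the aggregate condition to a HAVING clause

Corrected query:
SELECT customer, SUM(total) FROM orders GROUP BY customer HAVING SUM(total) > 1176.12

Result:
customer | SUM(total)
---------+-----------
Carol    | 3363.22   
Eve      | 1930      
Grace    | 2453.52   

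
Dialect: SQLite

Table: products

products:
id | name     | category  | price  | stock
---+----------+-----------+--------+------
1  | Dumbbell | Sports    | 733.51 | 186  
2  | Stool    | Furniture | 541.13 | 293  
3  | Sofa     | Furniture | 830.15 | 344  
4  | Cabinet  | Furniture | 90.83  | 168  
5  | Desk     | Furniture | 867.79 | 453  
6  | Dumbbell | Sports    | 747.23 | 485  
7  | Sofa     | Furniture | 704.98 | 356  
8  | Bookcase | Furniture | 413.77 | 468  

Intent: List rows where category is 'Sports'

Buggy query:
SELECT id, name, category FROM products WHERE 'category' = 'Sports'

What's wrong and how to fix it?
Bug: 'category' in single quotes is a string literal, not the column; the comparison is literal-vs-literal and never true

Fix: Remove the quotes around the column name (or use double quotes for an identifier)

Corrected query:
SELECT id, name, category FROM products WHERE category = 'Sports'

Result:
id | name     | category
---+----------+---------
1  | Dumbbell | Sports  
6  | Dumbbell | Sports  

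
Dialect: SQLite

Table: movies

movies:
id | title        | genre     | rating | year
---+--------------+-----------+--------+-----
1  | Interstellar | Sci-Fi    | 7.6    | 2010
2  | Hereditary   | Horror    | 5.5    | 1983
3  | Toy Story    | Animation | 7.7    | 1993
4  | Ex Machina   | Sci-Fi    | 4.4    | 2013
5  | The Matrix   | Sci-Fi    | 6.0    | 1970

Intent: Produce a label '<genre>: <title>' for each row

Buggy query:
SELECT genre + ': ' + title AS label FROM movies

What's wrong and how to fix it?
Bug: '+' is numeric addition; on text columns SQLite converts them to 0 instead of concatenating

Fix: Use the || operator for string concatenation

Corrected query:
SELECT genre || ': ' || title AS label FROM movies

Result:
label               
--------------------
Sci-Fi: Interstellar
Horror: Hereditary  
Animation: Toy Story
Sci-Fi: Ex Machina  
Sci-Fi: The Matrix  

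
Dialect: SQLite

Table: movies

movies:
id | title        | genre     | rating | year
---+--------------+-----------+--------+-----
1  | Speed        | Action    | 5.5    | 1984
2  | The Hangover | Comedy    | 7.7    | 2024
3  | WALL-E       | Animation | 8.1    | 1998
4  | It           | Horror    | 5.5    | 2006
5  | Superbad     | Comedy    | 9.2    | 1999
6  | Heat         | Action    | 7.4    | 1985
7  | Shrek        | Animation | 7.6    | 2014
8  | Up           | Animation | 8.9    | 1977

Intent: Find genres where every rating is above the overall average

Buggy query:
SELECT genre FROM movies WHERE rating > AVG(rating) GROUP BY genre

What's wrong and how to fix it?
Bug: WHERE evaluates per row before aggregation, so AVG() is unavailable

Fix: Use a subquery for AVG and a HAVING MIN(...) filter so the condition holds for every row in the group

Corrected query:
SELECT genre FROM movies GROUP BY genre HAVING MIN(rating) > (SELECT AVG(rating) FROM movies)

Result:
genre    
---------
Animation
Comedy   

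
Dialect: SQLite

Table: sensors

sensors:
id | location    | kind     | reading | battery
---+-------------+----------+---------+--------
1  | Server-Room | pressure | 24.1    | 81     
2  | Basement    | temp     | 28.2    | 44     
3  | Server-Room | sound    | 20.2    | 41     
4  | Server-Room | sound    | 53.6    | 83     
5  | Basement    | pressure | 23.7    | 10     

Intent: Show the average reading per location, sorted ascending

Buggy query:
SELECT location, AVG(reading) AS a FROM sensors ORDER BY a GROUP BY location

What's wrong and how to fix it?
Bug: ORDER BY appears before GROUP BY; SQL clause order requires GROUP BY first

Fix: Move ORDER BY to the end, after GROUP BY

Corrected query:
SELECT location, AVG(reading) AS a FROM sensors GROUP BY location ORDER BY a

Result:
location    | a        
------------+----------
Basement    | 25.95    
Server-Room | 32.633333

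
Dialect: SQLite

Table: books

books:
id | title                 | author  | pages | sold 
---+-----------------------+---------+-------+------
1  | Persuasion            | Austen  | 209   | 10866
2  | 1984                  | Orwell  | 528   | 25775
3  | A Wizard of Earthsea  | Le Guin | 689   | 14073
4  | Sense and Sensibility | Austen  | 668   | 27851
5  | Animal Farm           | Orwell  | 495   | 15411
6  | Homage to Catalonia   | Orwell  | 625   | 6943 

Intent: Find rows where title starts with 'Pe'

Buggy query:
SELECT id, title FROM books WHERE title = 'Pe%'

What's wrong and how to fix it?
Bug: '=' compares the literal string including the % character; pattern matching needs LIKE

Fix: Replace '=' with LIKE so 'Pe%' is treated as a pattern

Corrected query:
SELECT id, title FROM books WHERE title LIKE 'Pe%'

Result:
id | title     
---+-----------
1  | Persuasion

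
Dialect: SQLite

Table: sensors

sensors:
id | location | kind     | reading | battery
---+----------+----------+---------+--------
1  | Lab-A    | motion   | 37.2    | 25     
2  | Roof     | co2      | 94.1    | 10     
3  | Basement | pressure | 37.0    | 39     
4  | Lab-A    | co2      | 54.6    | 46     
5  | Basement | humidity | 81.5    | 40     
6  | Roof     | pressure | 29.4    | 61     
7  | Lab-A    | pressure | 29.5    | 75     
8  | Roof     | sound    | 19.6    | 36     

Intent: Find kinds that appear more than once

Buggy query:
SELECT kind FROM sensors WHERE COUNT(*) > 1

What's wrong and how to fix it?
Bug: WHERE can't reference COUNT(*); aggregates are computed after WHERE

Fix: Group first, then use HAVING for the count condition

Corrected query:
SELECT kind FROM sensors GROUP BY kind HAVING COUNT(*) > 1

Result:
kind    
--------
co2     
pressure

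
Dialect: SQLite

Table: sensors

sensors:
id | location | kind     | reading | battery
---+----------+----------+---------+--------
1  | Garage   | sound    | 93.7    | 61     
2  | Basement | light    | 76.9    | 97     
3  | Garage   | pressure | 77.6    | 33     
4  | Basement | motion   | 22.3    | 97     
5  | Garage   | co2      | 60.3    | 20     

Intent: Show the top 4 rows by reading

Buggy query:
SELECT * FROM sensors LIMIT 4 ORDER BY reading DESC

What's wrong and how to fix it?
Bug: LIMIT must come after ORDER BY

Fix: Swap the clauses: ORDER BY first, then LIMIT

Corrected query:
SELECT * FROM sensors ORDER BY reading DESC LIMIT 4

Result:
id | location | kind     | reading | battery
---+----------+----------+---------+--------
1  | Garage   | sound    | 93.7    | 61     
3  | Garage   | pressure | 77.6    | 33     
2  | Basement | light    | 76.9    | 97     
5  | Garage   | co2      | 60.3    | 20     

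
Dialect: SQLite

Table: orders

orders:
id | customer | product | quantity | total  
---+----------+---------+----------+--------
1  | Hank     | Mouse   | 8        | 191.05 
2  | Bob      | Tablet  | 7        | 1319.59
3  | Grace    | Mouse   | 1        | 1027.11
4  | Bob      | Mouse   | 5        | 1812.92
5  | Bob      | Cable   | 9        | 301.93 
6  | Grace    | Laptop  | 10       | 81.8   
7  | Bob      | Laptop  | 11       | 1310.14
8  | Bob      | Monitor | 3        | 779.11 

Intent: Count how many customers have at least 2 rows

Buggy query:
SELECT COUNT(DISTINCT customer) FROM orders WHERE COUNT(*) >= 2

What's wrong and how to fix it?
Bug: WHERE filters individual rows, not groups, so a group-level COUNT is invalid there

Fix: Use a subquery that GROUPs and filters with HAVING, then count its rows

Corrected query:
SELECT COUNT(*) FROM (SELECT customer FROM orders GROUP BY customer HAVING COUNT(*) >= 2)

Result:
COUNT(*)
--------
2       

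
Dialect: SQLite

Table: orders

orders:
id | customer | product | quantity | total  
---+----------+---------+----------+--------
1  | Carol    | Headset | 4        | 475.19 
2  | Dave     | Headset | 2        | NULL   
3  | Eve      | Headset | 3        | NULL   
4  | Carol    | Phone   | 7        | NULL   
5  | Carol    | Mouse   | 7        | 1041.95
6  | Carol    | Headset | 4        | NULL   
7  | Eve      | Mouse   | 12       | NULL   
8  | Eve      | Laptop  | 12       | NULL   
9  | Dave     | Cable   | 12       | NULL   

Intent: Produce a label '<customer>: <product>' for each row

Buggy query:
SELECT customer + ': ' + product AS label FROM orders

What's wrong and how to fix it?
Bug: '+' is numeric addition; on text columns SQLite converts them to 0 instead of concatenating

Fix: Use the || operator for string concatenation

Corrected query:
SELECT customer || ': ' || product AS label FROM orders

Result:
label         
--------------
Carol: Headset
Dave: Headset 
Eve: Headset  
Carol: Phone  
Carol: Mouse  
Carol: Headset
Eve: Mouse    
Eve: Laptop   
Dave: Cable   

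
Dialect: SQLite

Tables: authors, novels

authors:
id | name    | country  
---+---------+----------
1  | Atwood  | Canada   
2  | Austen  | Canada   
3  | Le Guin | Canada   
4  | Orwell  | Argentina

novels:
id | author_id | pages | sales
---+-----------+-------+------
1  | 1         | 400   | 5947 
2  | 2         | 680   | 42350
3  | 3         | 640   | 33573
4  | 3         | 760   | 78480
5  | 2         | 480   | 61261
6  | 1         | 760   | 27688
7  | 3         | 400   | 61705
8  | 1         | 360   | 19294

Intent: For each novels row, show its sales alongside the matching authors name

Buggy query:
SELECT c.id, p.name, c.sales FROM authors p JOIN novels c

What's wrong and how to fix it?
Bug: Missing join condition: each novels row is matched to all authors rows instead of just its own

Fix: Add ON c.author_id = p.id to the JOIN

Corrected query:
SELECT c.id, p.name, c.sales FROM authors p JOIN novels c ON c.author_id = p.id

Result:
id | name    | sales
---+---------+------
1  | Atwood  | 5947 
2  | Austen  | 42350
3  | Le Guin | 33573
4  | Le Guin | 78480
5  | Austen  | 61261
6  | Atwood  | 27688
7  | Le Guin | 61705
8  | Atwood  | 19294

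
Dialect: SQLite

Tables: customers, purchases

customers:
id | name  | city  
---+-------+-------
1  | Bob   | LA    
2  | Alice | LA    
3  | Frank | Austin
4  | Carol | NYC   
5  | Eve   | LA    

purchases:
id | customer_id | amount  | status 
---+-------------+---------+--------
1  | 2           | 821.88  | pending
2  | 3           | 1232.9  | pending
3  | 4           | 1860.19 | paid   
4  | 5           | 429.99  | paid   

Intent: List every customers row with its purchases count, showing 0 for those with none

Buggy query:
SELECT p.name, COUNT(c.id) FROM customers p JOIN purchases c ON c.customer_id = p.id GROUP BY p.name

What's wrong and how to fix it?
Bug: INNER JOIN drops customers rows that have no matching purchases rows

Fix: Switch to LEFT JOIN to retain unmatched parent rows

Corrected query:
SELECT p.name, COUNT(c.id) FROM customers p LEFT JOIN purchases c ON c.customer_id = p.id GROUP BY p.name

Result:
name  | COUNT(c.id)
------+------------
Alice | 1          
Bob   | 0          
Carol | 1          
Eve   | 1          
Frank | 1          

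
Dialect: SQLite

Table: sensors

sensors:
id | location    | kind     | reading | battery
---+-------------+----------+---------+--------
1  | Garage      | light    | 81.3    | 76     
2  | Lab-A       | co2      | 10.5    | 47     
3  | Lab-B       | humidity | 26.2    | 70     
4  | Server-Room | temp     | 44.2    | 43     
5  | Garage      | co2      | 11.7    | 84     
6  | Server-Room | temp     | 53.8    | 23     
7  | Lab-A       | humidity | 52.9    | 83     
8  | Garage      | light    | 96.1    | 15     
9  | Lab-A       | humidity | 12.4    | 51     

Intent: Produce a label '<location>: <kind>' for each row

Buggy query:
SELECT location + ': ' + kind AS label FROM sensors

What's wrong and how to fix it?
Bug: '+' is numeric addition; on text columns SQLite converts them to 0 instead of concatenating

Fix: Use the || operator for string concatenation

Corrected query:
SELECT location || ': ' || kind AS label FROM sensors

Result:
label            
-----------------
Garage: light    
Lab-A: co2       
Lab-B: humidity  
Server-Room: temp
Garage: co2      
Server-Room: temp
Lab-A: humidity  
Garage: light    
Lab-A: humidity  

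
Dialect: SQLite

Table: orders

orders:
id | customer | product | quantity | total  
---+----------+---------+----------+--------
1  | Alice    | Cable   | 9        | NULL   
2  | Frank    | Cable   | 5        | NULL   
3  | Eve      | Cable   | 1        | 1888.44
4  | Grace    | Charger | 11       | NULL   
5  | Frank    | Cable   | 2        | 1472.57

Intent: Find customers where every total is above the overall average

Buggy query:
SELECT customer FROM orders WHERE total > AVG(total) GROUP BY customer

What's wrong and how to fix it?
Bug: WHERE evaluates per row before aggregation, so AVG() is unavailable

Fix: Use a subquery for AVG and a HAVING MIN(...) filter so the condition holds for every row in the group

Corrected query:
SELECT customer FROM orders GROUP BY customer HAVING MIN(total) > (SELECT AVG(total) FROM orders)

Result:
customer
--------
Eve     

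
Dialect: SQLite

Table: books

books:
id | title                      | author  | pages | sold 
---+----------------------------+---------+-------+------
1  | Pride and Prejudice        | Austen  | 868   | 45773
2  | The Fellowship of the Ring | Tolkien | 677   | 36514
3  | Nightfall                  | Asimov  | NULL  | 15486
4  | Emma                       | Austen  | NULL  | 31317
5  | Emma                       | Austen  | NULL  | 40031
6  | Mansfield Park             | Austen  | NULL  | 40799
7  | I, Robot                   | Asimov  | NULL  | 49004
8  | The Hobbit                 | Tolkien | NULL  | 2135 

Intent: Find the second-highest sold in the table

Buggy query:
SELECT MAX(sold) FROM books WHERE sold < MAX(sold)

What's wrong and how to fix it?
Bug: The inner MAX is an aggregate inside WHERE, which is not allowed

Fix: Compute the overall MAX in a subquery, then take MAX of rows below it

Corrected query:
SELECT MAX(sold) FROM books WHERE sold < (SELECT MAX(sold) FROM books)

Result:
MAX(sold)
---------
45773    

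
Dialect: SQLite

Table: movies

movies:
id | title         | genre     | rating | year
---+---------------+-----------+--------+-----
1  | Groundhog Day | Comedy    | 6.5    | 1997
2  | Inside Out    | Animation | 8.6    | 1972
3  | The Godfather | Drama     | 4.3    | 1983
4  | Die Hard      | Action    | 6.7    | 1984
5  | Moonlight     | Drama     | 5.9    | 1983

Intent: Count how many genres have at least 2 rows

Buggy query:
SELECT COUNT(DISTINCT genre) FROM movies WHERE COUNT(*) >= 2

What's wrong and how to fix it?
Bug: WHERE filters individual rows, not groups, so a group-level COUNT is invalid there

Fix: Group first with HAVING COUNT(*) >= 2, then COUNT the resulting groups

Corrected query:
SELECT COUNT(*) FROM (SELECT genre FROM movies GROUP BY genre HAVING COUNT(*) >= 2)

Result:
COUNT(*)
--------
1       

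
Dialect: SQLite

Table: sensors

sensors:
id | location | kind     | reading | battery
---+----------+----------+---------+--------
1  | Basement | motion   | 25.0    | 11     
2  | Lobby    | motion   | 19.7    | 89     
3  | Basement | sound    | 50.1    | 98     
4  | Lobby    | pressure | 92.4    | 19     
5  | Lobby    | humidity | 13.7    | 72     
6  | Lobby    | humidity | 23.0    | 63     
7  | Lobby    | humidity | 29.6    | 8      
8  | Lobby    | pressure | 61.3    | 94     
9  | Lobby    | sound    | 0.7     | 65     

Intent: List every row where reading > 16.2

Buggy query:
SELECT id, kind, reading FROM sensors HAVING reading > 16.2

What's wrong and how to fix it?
Bug: HAVING filters the output of aggregation, but this query has no GROUP BY and no aggregate functions, so SQLite rejects it (HAVING clause on a non-aggregate query); the condition here is per row

Fix: Use WHERE for row-level filtering

Corrected query:
SELECT id, kind, reading FROM sensors WHERE reading > 16.2

Result:
id | kind     | reading
---+----------+--------
1  | motion   | 25     
2  | motion   | 19.7   
3  | sound    | 50.1   
4  | pressure | 92.4   
6  | humidity | 23     
7  | humidity | 29.6   
8  | pressure | 61.3   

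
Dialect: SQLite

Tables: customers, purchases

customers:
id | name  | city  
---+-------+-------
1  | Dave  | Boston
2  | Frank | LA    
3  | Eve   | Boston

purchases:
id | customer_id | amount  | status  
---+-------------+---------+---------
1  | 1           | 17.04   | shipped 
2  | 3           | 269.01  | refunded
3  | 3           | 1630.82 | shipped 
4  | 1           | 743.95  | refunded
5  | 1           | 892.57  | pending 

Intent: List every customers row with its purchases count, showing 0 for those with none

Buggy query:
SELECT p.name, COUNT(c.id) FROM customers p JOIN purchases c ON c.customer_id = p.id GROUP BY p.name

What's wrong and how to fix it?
Bug: An inner join excludes parents with zero children

Fix: Use LEFT JOIN so parents without children still appear (COUNT(c.id) gives 0)

Corrected query:
SELECT p.name, COUNT(c.id) FROM customers p LEFT JOIN purchases c ON c.customer_id = p.id GROUP BY p.name

Result:
name  | COUNT(c.id)
------+------------
Dave  | 3          
Eve   | 2          
Frank | 0          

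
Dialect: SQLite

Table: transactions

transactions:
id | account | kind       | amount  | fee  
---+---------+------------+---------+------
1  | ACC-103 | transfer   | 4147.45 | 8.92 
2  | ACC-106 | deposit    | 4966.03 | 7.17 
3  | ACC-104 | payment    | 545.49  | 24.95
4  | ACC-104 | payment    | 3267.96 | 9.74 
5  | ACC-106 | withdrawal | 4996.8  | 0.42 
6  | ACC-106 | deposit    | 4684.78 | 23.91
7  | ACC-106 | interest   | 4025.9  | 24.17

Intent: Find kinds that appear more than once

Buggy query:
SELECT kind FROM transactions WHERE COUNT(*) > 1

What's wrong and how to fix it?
Bug: COUNT(*) is an aggregate and cannot be used in WHERE

Fix: Group first, then use HAVING for the count condition

Corrected query:
SELECT kind FROM transactions GROUP BY kind HAVING COUNT(*) > 1

Result:
kind   
-------
deposit
payment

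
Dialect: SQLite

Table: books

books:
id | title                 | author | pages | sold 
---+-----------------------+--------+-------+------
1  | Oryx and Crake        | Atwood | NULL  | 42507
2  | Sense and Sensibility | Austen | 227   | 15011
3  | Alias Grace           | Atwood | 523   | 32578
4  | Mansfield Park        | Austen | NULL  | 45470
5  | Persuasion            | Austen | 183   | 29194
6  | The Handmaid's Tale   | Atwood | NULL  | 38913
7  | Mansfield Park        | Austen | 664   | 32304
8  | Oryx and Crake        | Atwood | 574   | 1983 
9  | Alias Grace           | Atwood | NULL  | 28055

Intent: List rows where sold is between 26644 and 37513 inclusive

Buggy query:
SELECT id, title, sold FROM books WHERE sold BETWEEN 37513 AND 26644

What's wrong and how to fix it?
Bug: The bounds are reversed; BETWEEN a AND b requires a <= b to match anything

Fix: Swap the bounds so the smaller value comes first

Corrected query:
SELECT id, title, sold FROM books WHERE sold BETWEEN 26644 AND 37513

Result:
id | title          | sold 
---+----------------+------
3  | Alias Grace    | 32578
5  | Persuasion     | 29194
7  | Mansfield Park | 32304
9  | Alias Grace    | 28055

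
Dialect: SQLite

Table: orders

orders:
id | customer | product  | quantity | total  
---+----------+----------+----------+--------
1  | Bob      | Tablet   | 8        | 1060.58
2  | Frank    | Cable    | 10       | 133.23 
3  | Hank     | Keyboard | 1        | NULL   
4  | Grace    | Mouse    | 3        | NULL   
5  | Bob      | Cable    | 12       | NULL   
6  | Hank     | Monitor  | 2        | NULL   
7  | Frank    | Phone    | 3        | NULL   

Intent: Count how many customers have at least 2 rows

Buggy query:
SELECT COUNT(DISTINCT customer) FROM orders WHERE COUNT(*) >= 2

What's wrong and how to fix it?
Bug: COUNT(*) cannot appear in WHERE; the per-group count doesn't exist yet

Fix: Group first with HAVING COUNT(*) >= 2, then COUNT the resulting groups

Corrected query:
SELECT COUNT(*) FROM (SELECT customer FROM orders GROUP BY customer HAVING COUNT(*) >= 2)

Result:
COUNT(*)
--------
3       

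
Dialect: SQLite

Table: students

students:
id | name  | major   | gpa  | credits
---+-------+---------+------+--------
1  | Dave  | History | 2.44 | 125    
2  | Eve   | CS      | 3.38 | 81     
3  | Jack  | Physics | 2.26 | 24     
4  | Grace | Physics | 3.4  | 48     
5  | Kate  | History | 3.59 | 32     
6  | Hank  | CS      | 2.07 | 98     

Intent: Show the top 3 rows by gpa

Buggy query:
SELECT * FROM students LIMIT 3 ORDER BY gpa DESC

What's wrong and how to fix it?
Bug: LIMIT must come after ORDER BY

Fix: Swap the clauses: ORDER BY first, then LIMIT

Corrected query:
SELECT * FROM students ORDER BY gpa DESC LIMIT 3

Result:
id | name  | major   | gpa  | credits
---+-------+---------+------+--------
5  | Kate  | History | 3.59 | 32     
4  | Grace | Physics | 3.4  | 48     
2  | Eve   | CS      | 3.38 | 81     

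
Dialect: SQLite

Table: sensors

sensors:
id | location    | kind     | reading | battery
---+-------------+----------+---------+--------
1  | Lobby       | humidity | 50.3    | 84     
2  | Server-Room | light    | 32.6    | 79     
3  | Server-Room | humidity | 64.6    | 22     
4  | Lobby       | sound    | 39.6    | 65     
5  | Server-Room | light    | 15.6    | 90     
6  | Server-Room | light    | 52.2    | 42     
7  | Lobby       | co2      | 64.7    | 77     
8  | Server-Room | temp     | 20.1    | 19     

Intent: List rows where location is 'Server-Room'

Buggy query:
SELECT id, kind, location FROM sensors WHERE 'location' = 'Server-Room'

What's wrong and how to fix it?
Bug: Single quotes denote string literals in SQL; the column name is being compared as a constant string

Fix: Remove the quotes around the column name (or use double quotes for an identifier)

Corrected query:
SELECT id, kind, location FROM sensors WHERE location = 'Server-Room'

Result:
id | kind     | location   
---+----------+------------
2  | light    | Server-Room
3  | humidity | Server-Room
5  | light    | Server-Room
6  | light    | Server-Room
8  | temp     | Server-Room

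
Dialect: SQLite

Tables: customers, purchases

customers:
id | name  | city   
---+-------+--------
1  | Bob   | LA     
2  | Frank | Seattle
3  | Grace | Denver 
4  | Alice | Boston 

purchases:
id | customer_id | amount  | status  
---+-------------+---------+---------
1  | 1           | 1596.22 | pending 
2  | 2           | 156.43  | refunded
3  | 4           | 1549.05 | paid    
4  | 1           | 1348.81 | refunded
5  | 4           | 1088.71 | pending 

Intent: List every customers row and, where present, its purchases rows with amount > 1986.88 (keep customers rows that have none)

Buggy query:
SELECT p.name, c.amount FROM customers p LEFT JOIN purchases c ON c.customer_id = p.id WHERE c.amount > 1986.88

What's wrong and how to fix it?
Bug: A WHERE condition on the right-hand table after LEFT JOIN drops unmatched parents

Fix: Put 'c.amount > 1986.88' in the JOIN's ON clause instead of WHERE

Corrected query:
SELECT p.name, c.amount FROM customers p LEFT JOIN purchases c ON c.customer_id = p.id AND c.amount > 1986.88

Result:
name  | amount
------+-------
Bob   | NULL  
Frank | NULL  
Grace | NULL  
Alice | NULL  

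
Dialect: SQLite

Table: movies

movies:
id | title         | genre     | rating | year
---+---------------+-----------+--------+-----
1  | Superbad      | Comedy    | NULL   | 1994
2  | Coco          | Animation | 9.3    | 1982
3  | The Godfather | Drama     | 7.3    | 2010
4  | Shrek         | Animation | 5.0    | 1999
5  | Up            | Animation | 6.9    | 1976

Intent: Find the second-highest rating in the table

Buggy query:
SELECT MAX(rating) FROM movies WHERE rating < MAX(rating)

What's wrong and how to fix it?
Bug: The inner MAX is an aggregate inside WHERE, which is not allowed

Fix: Put the inner MAX in a scalar subquery

Corrected query:
SELECT MAX(rating) FROM movies WHERE rating < (SELECT MAX(rating) FROM movies)

Result:
MAX(rating)
-----------
7.3        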